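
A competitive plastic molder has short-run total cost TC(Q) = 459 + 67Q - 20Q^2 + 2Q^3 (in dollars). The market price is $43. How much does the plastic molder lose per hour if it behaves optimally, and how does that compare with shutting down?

Profit = -$315 at Q = 6

AVC = 67 - 20Q + 2Q^2 has its minimum $17 at Q = 5; price $43 clears that bar, so the firm operates.
With MC = 67 - 40Q + 6Q^2, P = MC on the upward-sloping part at Q* = 6.
TR = 43·6 = 258. TC = 459 + 114 = 573. Profit = 258 − 573 = -$315.
That loss of $315 beats the $459 the firm would lose by shutting down; producing recovers $144 of fixed cost.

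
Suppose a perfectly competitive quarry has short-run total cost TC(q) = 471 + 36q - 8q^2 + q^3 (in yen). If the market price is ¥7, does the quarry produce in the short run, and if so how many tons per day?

Shut down

From TC, MC = TC'(q) = 36 - 16q + 3q^2 and AVC = VC/q = 36 - 8q + q^2.
AVC is minimized where dAVC/dq = -8 + 2q = 0, at q = 4; min AVC = 36 - 8·4 + 4^2 = ¥20.
With P < min AVC (¥7 < ¥20), every unit sold adds to the loss.
Best response: produce nothing and absorb the ¥471 fixed cost.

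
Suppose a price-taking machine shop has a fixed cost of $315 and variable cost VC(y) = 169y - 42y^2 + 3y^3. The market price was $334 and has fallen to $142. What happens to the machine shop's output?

AVC = 169 - 42y + 3y^2, minimized at y = 7 where min AVC = $22. MC = 169 - 84y + 9y^2.
At P = $334 ≥ min AVC, set P = MC on the rising branch: y = 11.
At P = $142 ≥ min AVC, set P = MC: y = 9. The firm stays open but cuts output.

Output falls from 11 to 9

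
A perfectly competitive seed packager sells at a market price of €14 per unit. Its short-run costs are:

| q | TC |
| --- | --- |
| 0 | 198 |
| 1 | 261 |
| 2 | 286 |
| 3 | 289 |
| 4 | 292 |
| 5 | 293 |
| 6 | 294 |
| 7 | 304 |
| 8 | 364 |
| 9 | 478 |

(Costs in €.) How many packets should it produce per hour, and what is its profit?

q = 0 (shut down); profit = -€198

Compute π = P·q − TC at each output: q=0: -198; q=1: -247; q=2: -258; q=3: -247; q=4: -236; q=5: -223; q=6: -210; q=7: -206; q=8: -252; q=9: -352.
Profit is highest at q = 0. Equivalently, the lowest AVC in the table is 106/7 ≈ €15.14 at q = 7, and P = €14 falls below it — price never covers variable cost, so the firm shuts down and loses only its fixed cost.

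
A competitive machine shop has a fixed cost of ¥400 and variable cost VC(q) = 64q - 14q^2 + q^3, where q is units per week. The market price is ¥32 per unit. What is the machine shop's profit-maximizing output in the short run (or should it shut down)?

Produce at q = 8

From TC, MC = TC'(q) = 64 - 28q + 3q^2 and AVC = VC/q = 64 - 14q + q^2.
AVC is minimized where dAVC/dq = -14 + 2q = 0, at q = 7; min AVC = 64 - 14·7 + 7^2 = ¥15.
Since P = ¥32 ≥ min AVC = ¥15, price covers variable cost and the firm should produce.
Solving P = MC: 32 - 28q + 3q^2 = 0 ⇒ q = 4/3 or 8. On the upward-sloping branch, q* = 8.
Check: AVC at q = 8 is ¥16 ≤ P, so revenue covers variable cost.
Profit = P·q − TC = 32·8 − 528 = -¥272, a loss, but smaller than the ¥400 fixed cost the firm would lose by shutting down.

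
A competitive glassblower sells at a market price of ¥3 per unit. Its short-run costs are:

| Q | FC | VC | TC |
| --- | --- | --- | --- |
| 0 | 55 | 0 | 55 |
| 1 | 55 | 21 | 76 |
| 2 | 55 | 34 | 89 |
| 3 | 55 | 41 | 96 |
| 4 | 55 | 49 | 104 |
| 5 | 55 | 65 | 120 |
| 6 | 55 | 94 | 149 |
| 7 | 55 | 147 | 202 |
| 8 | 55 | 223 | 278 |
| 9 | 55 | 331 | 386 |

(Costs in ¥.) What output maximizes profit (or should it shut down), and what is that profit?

Tabulate TR − TC: Q=0: -55; Q=1: -73; Q=2: -83; Q=3: -87; Q=4: -92; Q=5: -105; Q=6: -131; Q=7: -181; Q=8: -254; Q=9: -359.
Profit is highest at Q = 0. Equivalently, the lowest AVC in the table is 49/4 ≈ ¥12.25 at Q = 4, and P = ¥3 falls below it — price never covers variable cost, so the firm shuts down and loses only its fixed cost.

Q = 0 (shut down); profit = -¥55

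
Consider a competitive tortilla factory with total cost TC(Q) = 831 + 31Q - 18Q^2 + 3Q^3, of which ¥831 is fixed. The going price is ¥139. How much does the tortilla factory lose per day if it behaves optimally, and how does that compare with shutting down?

AVC = 31 - 18Q + 3Q^2 has its minimum ¥4 at Q = 3; price ¥139 clears that bar, so the firm operates.
MC = 31 - 36Q + 9Q^2. Setting P = MC and taking the root on the rising branch gives Q* = 6.
TR = 139·6 = 834. TC = 831 + 186 = 1017. Profit = 834 − 1017 = -¥183.
Shutting down would mean losing the fixed cost of ¥831, so operating at a loss of ¥183 is better by ¥648.

Profit = -¥183 at Q = 6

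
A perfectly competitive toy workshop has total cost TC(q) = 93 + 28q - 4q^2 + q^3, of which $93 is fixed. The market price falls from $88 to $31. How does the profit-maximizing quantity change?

MC = 28 - 8q + 3q^2; the shutdown threshold is min AVC = $24 (at q = 2).
At P = $88 ≥ min AVC, set P = MC on the rising branch: q = 6.
At P = $31 ≥ min AVC, set P = MC: q = 3. The firm stays open but cuts output.

Output falls from 6 to 3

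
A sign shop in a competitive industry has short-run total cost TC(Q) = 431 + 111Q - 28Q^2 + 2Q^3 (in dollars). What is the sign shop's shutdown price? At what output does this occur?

$13 per unit, at Q = 7

The firm shuts down when price falls below the minimum of average variable cost. AVC = VC/Q = 111 - 28Q + 2Q^2.
At the minimum of AVC, MC = AVC. MC = 111 - 56Q + 6Q^2; setting MC = AVC gives 4Q^2 - 28Q = 0, so Q = 7. min AVC = 13.
For P < $13 the firm produces nothing.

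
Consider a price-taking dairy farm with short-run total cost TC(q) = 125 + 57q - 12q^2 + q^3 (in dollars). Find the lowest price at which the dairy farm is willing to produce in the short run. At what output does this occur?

$21 per unit, at q = 6

Short-run supply begins at min AVC. From VC = 57q - 12q^2 + q^3, AVC = 57 - 12q + q^2.
dAVC/dq = -12 + 2q = 0 gives q = 6. min AVC = 57 - 12·6 + 6^2 = 21.
The firm shuts down for any P below $21.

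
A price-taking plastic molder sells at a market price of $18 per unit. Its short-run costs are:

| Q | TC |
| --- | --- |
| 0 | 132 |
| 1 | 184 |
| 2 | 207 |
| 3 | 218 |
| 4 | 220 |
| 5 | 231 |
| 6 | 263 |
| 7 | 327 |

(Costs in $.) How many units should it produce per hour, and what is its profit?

Compute π = P·Q − TC at each output: Q=0: -132; Q=1: -166; Q=2: -171; Q=3: -164; Q=4: -148; Q=5: -141; Q=6: -155; Q=7: -201.
Profit is highest at Q = 0. Equivalently, the lowest AVC in the table is 99/5 ≈ $19.80 at Q = 5, and P = $18 falls below it — price never covers variable cost, so the firm shuts down and loses only its fixed cost.

Q = 0 (shut down); profit = -$132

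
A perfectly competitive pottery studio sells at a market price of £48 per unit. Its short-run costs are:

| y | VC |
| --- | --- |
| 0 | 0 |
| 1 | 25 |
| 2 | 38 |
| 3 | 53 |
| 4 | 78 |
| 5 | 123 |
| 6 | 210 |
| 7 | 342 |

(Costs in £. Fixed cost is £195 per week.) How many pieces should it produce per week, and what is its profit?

y = 5; profit = -£78

Tabulate TR − TC: y=0: -195; y=1: -172; y=2: -137; y=3: -104; y=4: -81; y=5: -78; y=6: -117; y=7: -201.
Profit is maximized at y = 5. AVC there is 123/5 = £24.60 ≤ P, so producing beats shutting down (which would give -£195).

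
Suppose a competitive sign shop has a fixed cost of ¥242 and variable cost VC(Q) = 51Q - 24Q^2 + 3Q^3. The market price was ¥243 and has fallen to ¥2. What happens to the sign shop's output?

Output falls from 8 to 0 (the firm shuts down)

AVC = 51 - 24Q + 3Q^2, minimized at Q = 4 where min AVC = ¥3. MC = 51 - 48Q + 9Q^2.
With P = ¥243 above the shutdown price, P = MC gives Q = 8.
At P = ¥2 < min AVC = ¥3, price no longer covers variable cost at any output, so the firm shuts down: Q = 0.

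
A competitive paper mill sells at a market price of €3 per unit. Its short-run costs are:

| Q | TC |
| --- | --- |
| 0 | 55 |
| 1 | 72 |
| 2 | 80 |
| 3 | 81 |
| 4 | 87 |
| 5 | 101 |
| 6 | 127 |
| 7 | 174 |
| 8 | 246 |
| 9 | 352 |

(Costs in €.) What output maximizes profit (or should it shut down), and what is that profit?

Q = 0 (shut down); profit = -€55

Compute π = P·Q − TC at each output: Q=0: -55; Q=1: -69; Q=2: -74; Q=3: -72; Q=4: -75; Q=5: -86; Q=6: -109; Q=7: -153; Q=8: -222; Q=9: -325.
Profit is highest at Q = 0. Equivalently, the lowest AVC in the table is 32/4 ≈ €8 at Q = 4, and P = €3 falls below it — price never covers variable cost, so the firm shuts down and loses only its fixed cost.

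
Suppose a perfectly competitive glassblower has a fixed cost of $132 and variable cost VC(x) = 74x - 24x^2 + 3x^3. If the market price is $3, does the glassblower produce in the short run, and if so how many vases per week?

Shut down

Strip out fixed cost: VC = 74x - 24x^2 + 3x^3. Then AVC = 74 - 24x + 3x^2 and MC = 74 - 48x + 9x^2.
AVC is minimized where dAVC/dx = -24 + 6x = 0, at x = 4; min AVC = 74 - 24·4 + 3·4^2 = $26.
P = $3 lies below min AVC = $26; no output level covers variable cost.
Shutting down limits the loss to fixed cost, $132.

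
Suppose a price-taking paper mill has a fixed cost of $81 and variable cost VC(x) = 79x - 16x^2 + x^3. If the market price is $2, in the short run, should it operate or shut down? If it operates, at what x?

From TC, MC = TC'(x) = 79 - 32x + 3x^2 and AVC = VC/x = 79 - 16x + x^2.
AVC hits its minimum where MC = AVC, at x = 8, giving min AVC = 79 - 16·8 + 8^2 = $15.
Since P = $2 < min AVC = $15, price fails to cover variable cost at any output.
Shutting down limits the loss to fixed cost, $81.

Shut down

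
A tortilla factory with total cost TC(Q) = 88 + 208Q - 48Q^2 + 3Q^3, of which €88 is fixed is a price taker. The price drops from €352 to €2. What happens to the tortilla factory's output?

AVC = 208 - 48Q + 3Q^2, minimized at Q = 8 where min AVC = €16. MC = 208 - 96Q + 9Q^2.
With P = €352 above the shutdown price, P = MC gives Q = 12.
At P = €2 < min AVC = €16, price no longer covers variable cost at any output, so the firm shuts down: Q = 0.

Output falls from 12 to 0 (the firm shuts down)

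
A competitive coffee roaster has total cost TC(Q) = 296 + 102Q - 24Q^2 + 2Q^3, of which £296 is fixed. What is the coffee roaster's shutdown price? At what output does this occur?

Short-run supply begins at min AVC. From VC = 102Q - 24Q^2 + 2Q^3, AVC = 102 - 24Q + 2Q^2.
dAVC/dQ = -24 + 4Q = 0 gives Q = 6. min AVC = 102 - 24·6 + 2·6^2 = 30.
For P < £30 the firm produces nothing.

£30 per unit, at Q = 6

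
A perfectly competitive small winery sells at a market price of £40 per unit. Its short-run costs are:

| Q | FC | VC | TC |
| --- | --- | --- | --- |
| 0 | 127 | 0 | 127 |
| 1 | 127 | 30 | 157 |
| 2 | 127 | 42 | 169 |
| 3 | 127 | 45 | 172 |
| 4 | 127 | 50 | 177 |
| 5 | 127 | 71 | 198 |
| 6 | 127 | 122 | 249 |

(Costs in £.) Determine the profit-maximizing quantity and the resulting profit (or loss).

Tabulate TR − TC: Q=0: -127; Q=1: -117; Q=2: -89; Q=3: -52; Q=4: -17; Q=5: 2; Q=6: -9.
Profit is maximized at Q = 5. AVC there is 71/5 = £14.20 ≤ P, so producing beats shutting down (which would give -£127).

Q = 5; profit = £2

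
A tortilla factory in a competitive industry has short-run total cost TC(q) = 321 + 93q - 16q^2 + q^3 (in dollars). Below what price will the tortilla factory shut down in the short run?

$29 per unit

Short-run supply begins at min AVC. From VC = 93q - 16q^2 + q^3, AVC = 93 - 16q + q^2.
dAVC/dq = -16 + 2q = 0 gives q = 8. min AVC = 93 - 16·8 + 8^2 = 29.
For P < $29 the firm produces nothing.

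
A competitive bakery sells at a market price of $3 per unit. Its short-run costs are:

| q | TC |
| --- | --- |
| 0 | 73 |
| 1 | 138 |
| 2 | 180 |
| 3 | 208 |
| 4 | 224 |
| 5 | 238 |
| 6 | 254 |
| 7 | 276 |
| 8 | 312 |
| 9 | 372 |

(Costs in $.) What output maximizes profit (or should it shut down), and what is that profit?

q = 0 (shut down); profit = -$73

Profit at each row (π = 3q − TC): q=0: -73; q=1: -135; q=2: -174; q=3: -199; q=4: -212; q=5: -223; q=6: -236; q=7: -255; q=8: -288; q=9: -345.
Profit is highest at q = 0. Equivalently, the lowest AVC in the table is 203/7 ≈ $29 at q = 7, and P = $3 falls below it — price never covers variable cost, so the firm shuts down and loses only its fixed cost.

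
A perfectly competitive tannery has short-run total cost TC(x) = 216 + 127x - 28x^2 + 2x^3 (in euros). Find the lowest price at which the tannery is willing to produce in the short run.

€29 per unit

Short-run supply begins at min AVC. From VC = 127x - 28x^2 + 2x^3, AVC = 127 - 28x + 2x^2.
At the minimum of AVC, MC = AVC. MC = 127 - 56x + 6x^2; setting MC = AVC gives 4x^2 - 28x = 0, so x = 7. min AVC = 29.
The firm shuts down for any P below €29.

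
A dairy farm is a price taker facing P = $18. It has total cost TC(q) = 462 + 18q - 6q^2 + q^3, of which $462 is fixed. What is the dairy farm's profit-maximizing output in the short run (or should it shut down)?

Produce at q = 4

From TC, MC = TC'(q) = 18 - 12q + 3q^2 and AVC = VC/q = 18 - 6q + q^2.
The AVC parabola has its vertex at q = 6/2 = 3, where AVC = 18 - 6·3 + 3^2 = $9.
P = $18 exceeds min AVC = $9, so the firm stays open.
Set P = MC: 18 = 18 - 12q + 3q^2 → -12q + 3q^2 = 0. The roots are q = 0 and q = 4; the profit-maximizing output is on the rising part of MC, so q* = 4.
Check: AVC at q = 4 is $10 ≤ P, so revenue covers variable cost.
Profit = P·q − TC = 18·4 − 502 = -$430, a loss, but smaller than the $462 fixed cost the firm would lose by shutting down.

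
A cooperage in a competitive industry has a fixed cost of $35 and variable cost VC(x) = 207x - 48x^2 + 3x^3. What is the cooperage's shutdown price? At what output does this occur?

$15 per unit, at x = 8

The firm shuts down when price falls below the minimum of average variable cost. AVC = VC/x = 207 - 48x + 3x^2.
At the minimum of AVC, MC = AVC. MC = 207 - 96x + 9x^2; setting MC = AVC gives 6x^2 - 48x = 0, so x = 8. min AVC = 15.
For P < $15 the firm produces nothing.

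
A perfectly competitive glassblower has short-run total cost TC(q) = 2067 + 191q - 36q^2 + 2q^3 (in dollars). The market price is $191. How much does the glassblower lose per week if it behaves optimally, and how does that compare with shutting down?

Profit = -$339 at q = 12

AVC = 191 - 36q + 2q^2; min AVC = $29 at q = 9. Since P = $191 ≥ min AVC, the firm produces.
MC = 191 - 72q + 6q^2. Setting P = MC and taking the root on the rising branch gives q* = 12.
TR = 191·12 = 2292. TC = 2067 + 564 = 2631. Profit = 2292 − 2631 = -$339.
That loss of $339 beats the $2067 the firm would lose by shutting down; producing recovers $1728 of fixed cost.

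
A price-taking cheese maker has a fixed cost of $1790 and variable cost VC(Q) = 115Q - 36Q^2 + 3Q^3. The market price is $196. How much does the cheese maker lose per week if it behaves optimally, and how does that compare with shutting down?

Profit = -$332 at Q = 9

AVC = 115 - 36Q + 3Q^2 has its minimum $7 at Q = 6; price $196 clears that bar, so the firm operates.
With MC = 115 - 72Q + 9Q^2, P = MC on the upward-sloping part at Q* = 9.
TR = 196·9 = 1764. TC = 1790 + 306 = 2096. Profit = 1764 − 2096 = -$332.
Shutting down would mean losing the fixed cost of $1790, so operating at a loss of $332 is better by $1458.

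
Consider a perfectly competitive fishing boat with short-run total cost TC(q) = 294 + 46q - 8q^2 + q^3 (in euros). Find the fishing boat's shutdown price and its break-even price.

Shutdown price = min AVC. AVC = 46 - 8q + q^2, with vertex at q = 4 and minimum €30.
ATC = 294/q + 46 - 8q + q^2. Setting dATC/dq = −294/q^2 − 8 + 2q = 0 gives q = 7 (since 2·7^3 − 8·7^2 = 294).
min ATC = 294/7 + 46 − 8·7 + 7^2 = €81. That is the break-even price.
For €30 ≤ P < €81 the firm produces at a loss; below €30 it shuts down.

Shutdown price = €30; break-even price = €81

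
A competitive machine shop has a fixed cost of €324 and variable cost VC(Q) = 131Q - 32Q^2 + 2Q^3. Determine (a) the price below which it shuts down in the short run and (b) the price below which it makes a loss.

Shutdown price = €3; break-even price = €41

AVC = 131 - 32Q + 2Q^2; minimized at Q = 8, giving min AVC = €3. That is the shutdown price.
ATC = 324/Q + 131 - 32Q + 2Q^2. Setting dATC/dQ = −324/Q^2 − 32 + 4Q = 0 gives Q = 9 (since 4·9^3 − 32·9^2 = 324).
min ATC = 324/9 + 131 − 32·9 + 2·9^2 = €41. That is the break-even price.
For €3 ≤ P < €41 the firm produces at a loss; below €3 it shuts down.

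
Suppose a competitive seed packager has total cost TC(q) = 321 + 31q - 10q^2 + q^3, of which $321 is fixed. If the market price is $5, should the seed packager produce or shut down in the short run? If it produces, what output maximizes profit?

From TC, MC = TC'(q) = 31 - 20q + 3q^2 and AVC = VC/q = 31 - 10q + q^2.
The AVC parabola has its vertex at q = 10/2 = 5, where AVC = 31 - 10·5 + 5^2 = $6.
Since P = $5 < min AVC = $6, price fails to cover variable cost at any output.
The firm minimizes its loss by shutting down and losing only its fixed cost of $321.

Shut down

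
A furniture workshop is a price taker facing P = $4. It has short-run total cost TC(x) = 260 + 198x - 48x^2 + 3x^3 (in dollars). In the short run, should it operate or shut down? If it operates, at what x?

Shut down

Strip out fixed cost: VC = 198x - 48x^2 + 3x^3. Then AVC = 198 - 48x + 3x^2 and MC = 198 - 96x + 9x^2.
AVC is minimized where dAVC/dx = -48 + 6x = 0, at x = 8; min AVC = 198 - 48·8 + 3·8^2 = $6.
Since P = $4 < min AVC = $6, price fails to cover variable cost at any output.
The firm minimizes its loss by shutting down and losing only its fixed cost of $260.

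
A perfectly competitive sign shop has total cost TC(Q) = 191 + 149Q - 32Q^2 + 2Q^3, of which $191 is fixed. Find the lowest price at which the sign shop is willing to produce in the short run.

$21 per unit

Short-run supply begins at min AVC. From VC = 149Q - 32Q^2 + 2Q^3, AVC = 149 - 32Q + 2Q^2.
dAVC/dQ = -32 + 4Q = 0 gives Q = 8. min AVC = 149 - 32·8 + 2·8^2 = 21.
So the shutdown price is $21.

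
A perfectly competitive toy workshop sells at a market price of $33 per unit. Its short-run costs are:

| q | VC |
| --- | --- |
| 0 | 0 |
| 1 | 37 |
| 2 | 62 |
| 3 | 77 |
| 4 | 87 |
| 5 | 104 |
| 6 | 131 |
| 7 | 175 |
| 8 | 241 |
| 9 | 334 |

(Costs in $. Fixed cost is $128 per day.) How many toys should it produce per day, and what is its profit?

q = 6; profit = -$61

Tabulate TR − TC: q=0: -128; q=1: -132; q=2: -124; q=3: -106; q=4: -83; q=5: -67; q=6: -61; q=7: -72; q=8: -105; q=9: -165.
Profit is maximized at q = 6. AVC there is 131/6 = $21.83 ≤ P, so producing beats shutting down (which would give -$128).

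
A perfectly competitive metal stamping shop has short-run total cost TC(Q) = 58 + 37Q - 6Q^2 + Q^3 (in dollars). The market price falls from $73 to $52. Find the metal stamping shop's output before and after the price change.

Output falls from 6 to 5

AVC = 37 - 6Q + Q^2, minimized at Q = 3 where min AVC = $28. MC = 37 - 12Q + 3Q^2.
With P = $73 above the shutdown price, P = MC gives Q = 6.
At P = $52 ≥ min AVC, set P = MC: Q = 5. The firm stays open but cuts output.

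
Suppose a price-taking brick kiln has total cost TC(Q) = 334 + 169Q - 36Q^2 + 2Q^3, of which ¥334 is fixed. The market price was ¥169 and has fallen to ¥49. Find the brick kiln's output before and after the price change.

MC = 169 - 72Q + 6Q^2; the shutdown threshold is min AVC = ¥7 (at Q = 9).
With P = ¥169 above the shutdown price, P = MC gives Q = 12.
At P = ¥49 ≥ min AVC, set P = MC: Q = 10. The firm stays open but cuts output.

Output falls from 12 to 10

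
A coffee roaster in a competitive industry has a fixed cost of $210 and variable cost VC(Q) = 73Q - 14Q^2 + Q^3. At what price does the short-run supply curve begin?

$24 per unit

The firm shuts down when price falls below the minimum of average variable cost. AVC = VC/Q = 73 - 14Q + Q^2.
At the minimum of AVC, MC = AVC. MC = 73 - 28Q + 3Q^2; setting MC = AVC gives 2Q^2 - 14Q = 0, so Q = 7. min AVC = 24.
For P < $24 the firm produces nothing.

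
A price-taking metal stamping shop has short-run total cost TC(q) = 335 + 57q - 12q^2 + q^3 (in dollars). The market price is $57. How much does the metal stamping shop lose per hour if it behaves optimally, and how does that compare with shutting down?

AVC = 57 - 12q + q^2; min AVC = $21 at q = 6. Since P = $57 ≥ min AVC, the firm produces.
With MC = 57 - 24q + 3q^2, P = MC on the upward-sloping part at q* = 8.
TR = 57·8 = 456. TC = 335 + 200 = 535. Profit = 456 − 535 = -$79.
By producing, the firm covers all variable cost plus $256 of fixed cost; shutting down would lose the full $335.

Profit = -$79 at q = 8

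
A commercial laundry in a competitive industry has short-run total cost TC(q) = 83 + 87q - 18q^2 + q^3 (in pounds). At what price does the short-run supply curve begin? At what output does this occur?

£6 per unit, at q = 9

The firm shuts down when price falls below the minimum of average variable cost. AVC = VC/q = 87 - 18q + q^2.
At the minimum of AVC, MC = AVC. MC = 87 - 36q + 3q^2; setting MC = AVC gives 2q^2 - 18q = 0, so q = 9. min AVC = 6.
For P < £6 the firm produces nothing.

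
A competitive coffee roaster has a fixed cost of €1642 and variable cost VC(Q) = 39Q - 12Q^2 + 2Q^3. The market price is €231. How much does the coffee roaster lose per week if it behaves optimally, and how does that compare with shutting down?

AVC = 39 - 12Q + 2Q^2; min AVC = €21 at Q = 3. Since P = €231 ≥ min AVC, the firm produces.
With MC = 39 - 24Q + 6Q^2, P = MC on the upward-sloping part at Q* = 8.
TR = 231·8 = 1848. TC = 1642 + 568 = 2210. Profit = 1848 − 2210 = -€362.
By producing, the firm covers all variable cost plus €1280 of fixed cost; shutting down would lose the full €1642.

Profit = -€362 at Q = 8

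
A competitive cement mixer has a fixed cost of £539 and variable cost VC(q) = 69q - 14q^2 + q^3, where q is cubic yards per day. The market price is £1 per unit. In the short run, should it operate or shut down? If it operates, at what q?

Shut down

From TC, MC = TC'(q) = 69 - 28q + 3q^2 and AVC = VC/q = 69 - 14q + q^2.
AVC is minimized where dAVC/dq = -14 + 2q = 0, at q = 7; min AVC = 69 - 14·7 + 7^2 = £20.
With P < min AVC (£1 < £20), every unit sold adds to the loss.
Shutting down limits the loss to fixed cost, £539.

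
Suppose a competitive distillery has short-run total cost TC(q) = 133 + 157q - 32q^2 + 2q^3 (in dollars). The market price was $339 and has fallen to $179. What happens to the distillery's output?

AVC = 157 - 32q + 2q^2, minimized at q = 8 where min AVC = $29. MC = 157 - 64q + 6q^2.
At P = $339 ≥ min AVC, set P = MC on the rising branch: q = 13.
At P = $179 ≥ min AVC, set P = MC: q = 11. The firm stays open but cuts output.

Output falls from 13 to 11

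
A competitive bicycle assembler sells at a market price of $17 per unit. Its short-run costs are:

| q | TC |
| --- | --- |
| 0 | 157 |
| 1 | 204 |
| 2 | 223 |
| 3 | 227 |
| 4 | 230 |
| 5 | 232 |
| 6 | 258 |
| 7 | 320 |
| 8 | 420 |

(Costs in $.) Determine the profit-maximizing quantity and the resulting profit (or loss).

Tabulate TR − TC: q=0: -157; q=1: -187; q=2: -189; q=3: -176; q=4: -162; q=5: -147; q=6: -156; q=7: -201; q=8: -284.
Profit is maximized at q = 5. AVC there is 75/5 = $15 ≤ P, so producing beats shutting down (which would give -$157).

q = 5; profit = -$147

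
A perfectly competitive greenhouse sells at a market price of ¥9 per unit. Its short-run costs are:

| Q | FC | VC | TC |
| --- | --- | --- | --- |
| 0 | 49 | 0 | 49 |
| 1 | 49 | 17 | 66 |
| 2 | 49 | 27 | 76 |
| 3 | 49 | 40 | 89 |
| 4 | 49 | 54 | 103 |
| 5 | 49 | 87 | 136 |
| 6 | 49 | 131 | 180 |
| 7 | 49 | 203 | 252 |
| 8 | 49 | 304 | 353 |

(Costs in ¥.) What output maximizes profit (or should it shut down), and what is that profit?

Tabulate TR − TC: Q=0: -49; Q=1: -57; Q=2: -58; Q=3: -62; Q=4: -67; Q=5: -91; Q=6: -126; Q=7: -189; Q=8: -281.
Profit is highest at Q = 0. Equivalently, the lowest AVC in the table is 40/3 ≈ ¥13.33 at Q = 3, and P = ¥9 falls below it — price never covers variable cost, so the firm shuts down and loses only its fixed cost.

Q = 0 (shut down); profit = -¥49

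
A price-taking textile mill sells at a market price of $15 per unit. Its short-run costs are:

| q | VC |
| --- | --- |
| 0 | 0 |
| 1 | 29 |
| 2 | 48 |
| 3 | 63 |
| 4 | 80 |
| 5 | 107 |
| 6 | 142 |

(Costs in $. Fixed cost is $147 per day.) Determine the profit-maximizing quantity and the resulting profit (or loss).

q = 0 (shut down); profit = -$147

Compute π = P·q − TC at each output: q=0: -147; q=1: -161; q=2: -165; q=3: -165; q=4: -167; q=5: -179; q=6: -199.
Profit is highest at q = 0. Equivalently, the lowest AVC in the table is 80/4 ≈ $20 at q = 4, and P = $15 falls below it — price never covers variable cost, so the firm shuts down and loses only its fixed cost.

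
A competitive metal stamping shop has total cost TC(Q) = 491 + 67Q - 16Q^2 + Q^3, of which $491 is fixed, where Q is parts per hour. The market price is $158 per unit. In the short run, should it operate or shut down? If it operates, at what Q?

Produce at Q = 13

Strip out fixed cost: VC = 67Q - 16Q^2 + Q^3. Then AVC = 67 - 16Q + Q^2 and MC = 67 - 32Q + 3Q^2.
AVC hits its minimum where MC = AVC, at Q = 8, giving min AVC = 67 - 16·8 + 8^2 = $3.
Since P = $158 ≥ min AVC = $3, price covers variable cost and the firm should produce.
P = MC gives -91 - 32Q + 3Q^2 = 0, with roots -7/3 and 13. Take the larger (rising MC): Q* = 13.
Check: AVC at Q = 13 is $28 ≤ P, so revenue covers variable cost.
Profit = P·Q − TC = 158·13 − 855 = $1199.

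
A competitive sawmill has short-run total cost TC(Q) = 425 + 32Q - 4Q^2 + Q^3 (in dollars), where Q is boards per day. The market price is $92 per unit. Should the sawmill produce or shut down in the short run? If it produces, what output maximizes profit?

Strip out fixed cost: VC = 32Q - 4Q^2 + Q^3. Then AVC = 32 - 4Q + Q^2 and MC = 32 - 8Q + 3Q^2.
AVC is minimized where dAVC/dQ = -4 + 2Q = 0, at Q = 2; min AVC = 32 - 4·2 + 2^2 = $28.
Because $92 ≥ $28, revenue can cover variable cost; the firm operates.
Set P = MC: 92 = 32 - 8Q + 3Q^2 → -60 - 8Q + 3Q^2 = 0. The roots are Q = -10/3 and Q = 6; the profit-maximizing output is on the rising part of MC, so Q* = 6.
Check: AVC at Q = 6 is $44 ≤ P, so revenue covers variable cost.
Profit = P·Q − TC = 92·6 − 689 = -$137, a loss, but smaller than the $425 fixed cost the firm would lose by shutting down.

Produce at Q = 6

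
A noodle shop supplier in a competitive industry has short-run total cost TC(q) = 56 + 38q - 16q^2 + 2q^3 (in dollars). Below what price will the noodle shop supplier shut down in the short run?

$6 per unit

Short-run supply begins at min AVC. From VC = 38q - 16q^2 + 2q^3, AVC = 38 - 16q + 2q^2.
dAVC/dq = -16 + 4q = 0 gives q = 4. min AVC = 38 - 16·4 + 2·4^2 = 6.
For P < $6 the firm produces nothing.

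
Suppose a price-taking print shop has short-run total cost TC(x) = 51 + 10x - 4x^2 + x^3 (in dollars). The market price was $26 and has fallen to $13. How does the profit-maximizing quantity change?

AVC = 10 - 4x + x^2, minimized at x = 2 where min AVC = $6. MC = 10 - 8x + 3x^2.
At P = $26 ≥ min AVC, set P = MC on the rising branch: x = 4.
At P = $13 ≥ min AVC, set P = MC: x = 3. The firm stays open but cuts output.

Output falls from 4 to 3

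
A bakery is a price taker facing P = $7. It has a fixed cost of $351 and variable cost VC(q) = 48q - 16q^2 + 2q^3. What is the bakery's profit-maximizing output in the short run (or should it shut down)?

Shut down

Strip out fixed cost: VC = 48q - 16q^2 + 2q^3. Then AVC = 48 - 16q + 2q^2 and MC = 48 - 32q + 6q^2.
AVC hits its minimum where MC = AVC, at q = 4, giving min AVC = 48 - 16·4 + 2·4^2 = $16.
P = $7 lies below min AVC = $16; no output level covers variable cost.
The firm minimizes its loss by shutting down and losing only its fixed cost of $351.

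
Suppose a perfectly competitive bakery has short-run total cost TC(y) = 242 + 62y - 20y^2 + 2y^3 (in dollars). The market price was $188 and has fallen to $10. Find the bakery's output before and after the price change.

AVC = 62 - 20y + 2y^2, minimized at y = 5 where min AVC = $12. MC = 62 - 40y + 6y^2.
With P = $188 above the shutdown price, P = MC gives y = 9.
At P = $10 < min AVC = $12, price no longer covers variable cost at any output, so the firm shuts down: y = 0.

Output falls from 9 to 0 (the firm shuts down)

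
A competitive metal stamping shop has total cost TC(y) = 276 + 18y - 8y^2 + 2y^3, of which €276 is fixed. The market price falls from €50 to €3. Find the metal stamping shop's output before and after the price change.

MC = 18 - 16y + 6y^2; the shutdown threshold is min AVC = €10 (at y = 2).
At P = €50 ≥ min AVC, set P = MC on the rising branch: y = 4.
At P = €3 < min AVC = €10, price no longer covers variable cost at any output, so the firm shuts down: y = 0.

Output falls from 4 to 0 (the firm shuts down)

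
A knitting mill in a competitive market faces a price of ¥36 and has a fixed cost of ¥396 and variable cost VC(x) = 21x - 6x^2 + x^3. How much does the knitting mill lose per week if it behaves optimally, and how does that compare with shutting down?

AVC = 21 - 6x + x^2; min AVC = ¥12 at x = 3. Since P = ¥36 ≥ min AVC, the firm produces.
With MC = 21 - 12x + 3x^2, P = MC on the upward-sloping part at x* = 5.
TR = 36·5 = 180. TC = 396 + 80 = 476. Profit = 180 − 476 = -¥296.
By producing, the firm covers all variable cost plus ¥100 of fixed cost; shutting down would lose the full ¥396.

Profit = -¥296 at x = 5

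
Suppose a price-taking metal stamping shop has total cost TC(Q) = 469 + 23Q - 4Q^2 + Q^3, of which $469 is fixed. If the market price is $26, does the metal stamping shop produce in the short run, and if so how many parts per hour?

From TC, MC = TC'(Q) = 23 - 8Q + 3Q^2 and AVC = VC/Q = 23 - 4Q + Q^2.
AVC is minimized where dAVC/dQ = -4 + 2Q = 0, at Q = 2; min AVC = 23 - 4·2 + 2^2 = $19.
Because $26 ≥ $19, revenue can cover variable cost; the firm operates.
P = MC gives -3 - 8Q + 3Q^2 = 0, with roots -1/3 and 3. Take the larger (rising MC): Q* = 3.
Check: AVC at Q = 3 is $20 ≤ P, so revenue covers variable cost.
Profit = P·Q − TC = 26·3 − 529 = -$451, a loss, but smaller than the $469 fixed cost the firm would lose by shutting down.

Produce at Q = 3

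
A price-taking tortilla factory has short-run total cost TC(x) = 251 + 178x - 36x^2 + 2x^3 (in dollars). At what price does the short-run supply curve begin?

The firm shuts down when price falls below the minimum of average variable cost. AVC = VC/x = 178 - 36x + 2x^2.
At the minimum of AVC, MC = AVC. MC = 178 - 72x + 6x^2; setting MC = AVC gives 4x^2 - 36x = 0, so x = 9. min AVC = 16.
So the shutdown price is $16.

$16 per unit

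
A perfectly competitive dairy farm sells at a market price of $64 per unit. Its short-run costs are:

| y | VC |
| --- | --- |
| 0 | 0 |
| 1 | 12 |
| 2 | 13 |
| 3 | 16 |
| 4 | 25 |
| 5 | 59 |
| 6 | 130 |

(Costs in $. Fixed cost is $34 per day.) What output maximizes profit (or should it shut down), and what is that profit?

y = 5; profit = $227

Profit at each row (π = 64y − TC): y=0: -34; y=1: 18; y=2: 81; y=3: 142; y=4: 197; y=5: 227; y=6: 220.
Profit is maximized at y = 5. AVC there is 59/5 = $11.80 ≤ P, so producing beats shutting down (which would give -$34).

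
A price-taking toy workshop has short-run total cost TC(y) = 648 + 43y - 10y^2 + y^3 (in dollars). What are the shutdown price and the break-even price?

Shutdown price = $18; break-even price = $106

Shutdown price = min AVC. AVC = 43 - 10y + y^2, with vertex at y = 5 and minimum $18.
ATC = 648/y + 43 - 10y + y^2. Setting dATC/dy = −648/y^2 − 10 + 2y = 0 gives y = 9 (since 2·9^3 − 10·9^2 = 648).
min ATC = 648/9 + 43 − 10·9 + 9^2 = $106. That is the break-even price.
Between these two prices the firm operates at a loss; above $106 it earns a profit.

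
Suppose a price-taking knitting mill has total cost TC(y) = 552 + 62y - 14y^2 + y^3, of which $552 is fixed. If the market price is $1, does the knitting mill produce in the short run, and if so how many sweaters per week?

Strip out fixed cost: VC = 62y - 14y^2 + y^3. Then AVC = 62 - 14y + y^2 and MC = 62 - 28y + 3y^2.
AVC hits its minimum where MC = AVC, at y = 7, giving min AVC = 62 - 14·7 + 7^2 = $13.
P = $1 lies below min AVC = $13; no output level covers variable cost.
Best response: produce nothing and absorb the $552 fixed cost.

Shut down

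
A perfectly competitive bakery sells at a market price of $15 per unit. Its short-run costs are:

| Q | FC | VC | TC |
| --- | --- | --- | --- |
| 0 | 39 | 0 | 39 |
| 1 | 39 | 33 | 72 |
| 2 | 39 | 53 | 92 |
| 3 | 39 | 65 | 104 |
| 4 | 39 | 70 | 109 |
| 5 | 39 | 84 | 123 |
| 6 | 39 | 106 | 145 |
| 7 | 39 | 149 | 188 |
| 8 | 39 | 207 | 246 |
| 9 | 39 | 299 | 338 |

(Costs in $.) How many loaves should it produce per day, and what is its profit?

Profit at each row (π = 15Q − TC): Q=0: -39; Q=1: -57; Q=2: -62; Q=3: -59; Q=4: -49; Q=5: -48; Q=6: -55; Q=7: -83; Q=8: -126; Q=9: -203.
Profit is highest at Q = 0. Equivalently, the lowest AVC in the table is 84/5 ≈ $16.80 at Q = 5, and P = $15 falls below it — price never covers variable cost, so the firm shuts down and loses only its fixed cost.

Q = 0 (shut down); profit = -$39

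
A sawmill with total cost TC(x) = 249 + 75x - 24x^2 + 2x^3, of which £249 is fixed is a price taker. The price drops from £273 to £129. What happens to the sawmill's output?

Output falls from 11 to 9

AVC = 75 - 24x + 2x^2, minimized at x = 6 where min AVC = £3. MC = 75 - 48x + 6x^2.
With P = £273 above the shutdown price, P = MC gives x = 11.
At P = £129 ≥ min AVC, set P = MC: x = 9. The firm stays open but cuts output.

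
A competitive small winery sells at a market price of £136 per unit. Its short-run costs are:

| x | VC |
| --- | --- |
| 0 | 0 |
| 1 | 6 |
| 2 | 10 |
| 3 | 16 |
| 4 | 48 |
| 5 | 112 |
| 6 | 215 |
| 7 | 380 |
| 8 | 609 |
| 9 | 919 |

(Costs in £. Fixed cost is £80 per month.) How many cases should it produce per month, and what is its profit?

x = 6; profit = £521

Compute π = P·x − TC at each output: x=0: -80; x=1: 50; x=2: 182; x=3: 312; x=4: 416; x=5: 488; x=6: 521; x=7: 492; x=8: 399; x=9: 225.
Profit is maximized at x = 6. AVC there is 215/6 = £35.83 ≤ P, so producing beats shutting down (which would give -£80).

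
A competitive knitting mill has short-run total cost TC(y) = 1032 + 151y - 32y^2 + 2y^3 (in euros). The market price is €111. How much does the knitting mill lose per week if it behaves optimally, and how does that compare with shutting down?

AVC = 151 - 32y + 2y^2 has its minimum €23 at y = 8; price €111 clears that bar, so the firm operates.
MC = 151 - 64y + 6y^2. Setting P = MC and taking the root on the rising branch gives y* = 10.
TR = 111·10 = 1110. TC = 1032 + 310 = 1342. Profit = 1110 − 1342 = -€232.
That loss of €232 beats the €1032 the firm would lose by shutting down; producing recovers €800 of fixed cost.

Profit = -€232 at y = 10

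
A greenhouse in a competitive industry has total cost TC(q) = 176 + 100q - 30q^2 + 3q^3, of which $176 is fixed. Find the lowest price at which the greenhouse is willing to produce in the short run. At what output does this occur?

$25 per unit, at q = 5

The firm shuts down when price falls below the minimum of average variable cost. AVC = VC/q = 100 - 30q + 3q^2.
At the minimum of AVC, MC = AVC. MC = 100 - 60q + 9q^2; setting MC = AVC gives 6q^2 - 30q = 0, so q = 5. min AVC = 25.
The firm shuts down for any P below $25.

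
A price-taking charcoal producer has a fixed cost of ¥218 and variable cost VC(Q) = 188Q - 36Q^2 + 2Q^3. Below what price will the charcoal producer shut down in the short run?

The shutdown price is the minimum of AVC. VC = 188Q - 36Q^2 + 2Q^3, so AVC = 188 - 36Q + 2Q^2.
dAVC/dQ = -36 + 4Q = 0 gives Q = 9. min AVC = 188 - 36·9 + 2·9^2 = 26.
The firm shuts down for any P below ¥26.

¥26 per unit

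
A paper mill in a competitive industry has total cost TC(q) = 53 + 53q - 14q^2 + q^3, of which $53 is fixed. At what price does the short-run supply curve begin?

$4 per unit

Short-run supply begins at min AVC. From VC = 53q - 14q^2 + q^3, AVC = 53 - 14q + q^2.
At the minimum of AVC, MC = AVC. MC = 53 - 28q + 3q^2; setting MC = AVC gives 2q^2 - 14q = 0, so q = 7. min AVC = 4.
For P < $4 the firm produces nothing.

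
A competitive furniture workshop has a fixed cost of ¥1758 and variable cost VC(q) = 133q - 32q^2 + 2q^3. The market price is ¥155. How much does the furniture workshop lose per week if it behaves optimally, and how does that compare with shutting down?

AVC = 133 - 32q + 2q^2 has its minimum ¥5 at q = 8; price ¥155 clears that bar, so the firm operates.
MC = 133 - 64q + 6q^2. Setting P = MC and taking the root on the rising branch gives q* = 11.
TR = 155·11 = 1705. TC = 1758 + 253 = 2011. Profit = 1705 − 2011 = -¥306.
That loss of ¥306 beats the ¥1758 the firm would lose by shutting down; producing recovers ¥1452 of fixed cost.

Profit = -¥306 at q = 11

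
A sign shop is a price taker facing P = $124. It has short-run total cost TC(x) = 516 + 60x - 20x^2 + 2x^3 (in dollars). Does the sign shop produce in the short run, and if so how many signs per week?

Variable cost is VC = 60x - 20x^2 + 2x^3, so AVC = VC/x = 60 - 20x + 2x^2 and MC = dTC/dx = 60 - 40x + 6x^2.
AVC hits its minimum where MC = AVC, at x = 5, giving min AVC = 60 - 20·5 + 2·5^2 = $10.
Because $124 ≥ $10, revenue can cover variable cost; the firm operates.
Solving P = MC: -64 - 40x + 6x^2 = 0 ⇒ x = -4/3 or 8. On the upward-sloping branch, x* = 8.
Check: AVC at x = 8 is $28 ≤ P, so revenue covers variable cost.
Profit = P·x − TC = 124·8 − 740 = $252.

Produce at x = 8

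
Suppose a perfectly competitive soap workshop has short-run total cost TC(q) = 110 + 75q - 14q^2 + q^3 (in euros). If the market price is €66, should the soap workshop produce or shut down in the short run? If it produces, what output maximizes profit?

From TC, MC = TC'(q) = 75 - 28q + 3q^2 and AVC = VC/q = 75 - 14q + q^2.
AVC hits its minimum where MC = AVC, at q = 7, giving min AVC = 75 - 14·7 + 7^2 = €26.
Since P = €66 ≥ min AVC = €26, price covers variable cost and the firm should produce.
Set P = MC: 66 = 75 - 28q + 3q^2 → 9 - 28q + 3q^2 = 0. The roots are q = 1/3 and q = 9; the profit-maximizing output is on the rising part of MC, so q* = 9.
Check: AVC at q = 9 is €30 ≤ P, so revenue covers variable cost.
Profit = P·q − TC = 66·9 − 380 = €214.

Produce at q = 9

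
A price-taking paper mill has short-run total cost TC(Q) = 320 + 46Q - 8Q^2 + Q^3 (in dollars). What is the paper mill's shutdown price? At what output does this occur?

$30 per unit, at Q = 4

Short-run supply begins at min AVC. From VC = 46Q - 8Q^2 + Q^3, AVC = 46 - 8Q + Q^2.
At the minimum of AVC, MC = AVC. MC = 46 - 16Q + 3Q^2; setting MC = AVC gives 2Q^2 - 8Q = 0, so Q = 4. min AVC = 30.
So the shutdown price is $30.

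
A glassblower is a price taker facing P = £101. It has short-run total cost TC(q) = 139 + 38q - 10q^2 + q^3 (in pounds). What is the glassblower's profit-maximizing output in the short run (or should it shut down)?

Produce at q = 9

Strip out fixed cost: VC = 38q - 10q^2 + q^3. Then AVC = 38 - 10q + q^2 and MC = 38 - 20q + 3q^2.
The AVC parabola has its vertex at q = 10/2 = 5, where AVC = 38 - 10·5 + 5^2 = £13.
Because £101 ≥ £13, revenue can cover variable cost; the firm operates.
Set P = MC: 101 = 38 - 20q + 3q^2 → -63 - 20q + 3q^2 = 0. The roots are q = -7/3 and q = 9; the profit-maximizing output is on the rising part of MC, so q* = 9.
Check: AVC at q = 9 is £29 ≤ P, so revenue covers variable cost.
Profit = P·q − TC = 101·9 − 400 = £509.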